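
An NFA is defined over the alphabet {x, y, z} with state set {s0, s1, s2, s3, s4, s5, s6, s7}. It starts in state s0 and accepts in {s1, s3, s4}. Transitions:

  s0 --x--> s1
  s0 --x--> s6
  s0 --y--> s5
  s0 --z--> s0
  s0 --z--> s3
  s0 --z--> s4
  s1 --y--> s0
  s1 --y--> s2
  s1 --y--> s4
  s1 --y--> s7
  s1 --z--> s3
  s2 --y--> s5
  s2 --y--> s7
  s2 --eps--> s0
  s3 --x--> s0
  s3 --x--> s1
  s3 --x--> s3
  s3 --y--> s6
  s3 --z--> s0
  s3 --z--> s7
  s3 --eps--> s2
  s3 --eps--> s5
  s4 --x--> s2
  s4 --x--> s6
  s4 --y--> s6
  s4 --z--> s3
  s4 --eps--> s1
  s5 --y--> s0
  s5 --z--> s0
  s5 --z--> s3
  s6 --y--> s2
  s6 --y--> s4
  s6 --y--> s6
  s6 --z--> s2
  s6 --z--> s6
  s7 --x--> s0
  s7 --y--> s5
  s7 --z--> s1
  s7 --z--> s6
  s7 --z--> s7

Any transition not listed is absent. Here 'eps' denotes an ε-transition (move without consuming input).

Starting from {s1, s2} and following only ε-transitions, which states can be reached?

Begin with {s1, s2}.
ε-move s2 → s0; add s0.

{s0, s1, s2}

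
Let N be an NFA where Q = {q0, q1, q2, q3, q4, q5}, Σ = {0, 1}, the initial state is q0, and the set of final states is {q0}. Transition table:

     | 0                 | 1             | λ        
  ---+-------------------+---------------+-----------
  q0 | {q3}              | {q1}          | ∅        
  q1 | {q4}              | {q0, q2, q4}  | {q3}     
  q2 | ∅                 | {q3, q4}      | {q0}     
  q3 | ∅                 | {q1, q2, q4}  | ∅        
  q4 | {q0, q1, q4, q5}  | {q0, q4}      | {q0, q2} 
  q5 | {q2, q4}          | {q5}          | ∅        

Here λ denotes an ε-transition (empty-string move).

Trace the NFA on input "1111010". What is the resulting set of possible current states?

{q0, q1, q2, q3, q4, q5}

Start in {q0}.
Read '1': {q0} → {q1, q3}.
Read '1': {q1, q3} → {q0, q1, q2, q3, q4}.
Read '1': {q0, q1, q2, q3, q4} → {q0, q1, q2, q3, q4}.
Read '1': {q0, q1, q2, q3, q4} → {q0, q1, q2, q3, q4}.
Read '0': {q0, q1, q2, q3, q4} → {q0, q1, q2, q3, q4, q5}.
Read '1': {q0, q1, q2, q3, q4, q5} → {q0, q1, q2, q3, q4, q5}.
Read '0': {q0, q1, q2, q3, q4, q5} → {q0, q1, q2, q3, q4, q5}.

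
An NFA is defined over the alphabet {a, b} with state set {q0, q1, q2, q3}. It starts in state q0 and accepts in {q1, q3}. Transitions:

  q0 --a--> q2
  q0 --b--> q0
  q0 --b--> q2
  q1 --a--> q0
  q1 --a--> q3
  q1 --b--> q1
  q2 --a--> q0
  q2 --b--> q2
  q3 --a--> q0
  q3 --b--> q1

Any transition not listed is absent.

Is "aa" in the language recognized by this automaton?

No

Start in {q0}.
Read 'a': {q0} → {q2}.
Read 'a': {q2} → {q0}.
The final set {q0} contains no accepting state.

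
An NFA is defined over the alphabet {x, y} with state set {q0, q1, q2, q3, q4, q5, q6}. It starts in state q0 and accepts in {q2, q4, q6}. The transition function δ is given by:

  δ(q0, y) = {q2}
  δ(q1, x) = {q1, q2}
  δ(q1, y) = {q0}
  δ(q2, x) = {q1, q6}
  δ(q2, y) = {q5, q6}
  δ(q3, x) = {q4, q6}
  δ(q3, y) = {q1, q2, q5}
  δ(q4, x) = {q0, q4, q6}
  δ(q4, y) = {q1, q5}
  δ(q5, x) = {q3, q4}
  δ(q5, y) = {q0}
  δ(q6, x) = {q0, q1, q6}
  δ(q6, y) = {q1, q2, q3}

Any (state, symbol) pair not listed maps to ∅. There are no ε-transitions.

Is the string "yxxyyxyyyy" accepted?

Yes

Start in {q0}.
Read 'y': q0→{q2}; now {q2}.
Read 'x': q2→{q1, q6}; now {q1, q6}.
Read 'x': q1→{q1, q2}, q6→{q0, q1, q6}; now {q0, q1, q2, q6}.
Read 'y': q0→{q2}, q1→{q0}, q2→{q5, q6}, q6→{q1, q2, q3}; now {q0, q1, q2, q3, q5, q6}.
Read 'y': q0→{q2}, q1→{q0}, q2→{q5, q6}, q3→{q1, q2, q5}, q5→{q0}, q6→{q1, q2, q3}; now {q0, q1, q2, q3, q5, q6}.
Read 'x': q0→∅, q1→{q1, q2}, q2→{q1, q6}, q3→{q4, q6}, q5→{q3, q4}, q6→{q0, q1, q6}; now {q0, q1, q2, q3, q4, q6}.
Read 'y': q0→{q2}, q1→{q0}, q2→{q5, q6}, q3→{q1, q2, q5}, q4→{q1, q5}, q6→{q1, q2, q3}; now {q0, q1, q2, q3, q5, q6}.
Read 'y': q0→{q2}, q1→{q0}, q2→{q5, q6}, q3→{q1, q2, q5}, q5→{q0}, q6→{q1, q2, q3}; now {q0, q1, q2, q3, q5, q6}.
Read 'y': q0→{q2}, q1→{q0}, q2→{q5, q6}, q3→{q1, q2, q5}, q5→{q0}, q6→{q1, q2, q3}; now {q0, q1, q2, q3, q5, q6}.
Read 'y': q0→{q2}, q1→{q0}, q2→{q5, q6}, q3→{q1, q2, q5}, q5→{q0}, q6→{q1, q2, q3}; now {q0, q1, q2, q3, q5, q6}.
The final set {q0, q1, q2, q3, q5, q6} contains the accepting states q2, q6.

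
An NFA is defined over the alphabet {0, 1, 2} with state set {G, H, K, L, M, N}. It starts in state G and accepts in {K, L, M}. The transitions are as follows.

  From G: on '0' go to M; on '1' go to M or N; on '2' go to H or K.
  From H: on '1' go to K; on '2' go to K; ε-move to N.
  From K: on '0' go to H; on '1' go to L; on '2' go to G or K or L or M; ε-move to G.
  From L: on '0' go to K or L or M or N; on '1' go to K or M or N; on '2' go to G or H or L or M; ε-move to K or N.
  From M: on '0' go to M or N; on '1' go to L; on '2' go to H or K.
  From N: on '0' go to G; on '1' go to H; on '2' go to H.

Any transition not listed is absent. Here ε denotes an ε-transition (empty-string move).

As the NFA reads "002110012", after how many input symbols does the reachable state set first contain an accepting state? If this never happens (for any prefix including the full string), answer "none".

Start in {G}.
Read '0': G→{M}; now {M}.
None of the earlier sets intersect F, but {M} does.

1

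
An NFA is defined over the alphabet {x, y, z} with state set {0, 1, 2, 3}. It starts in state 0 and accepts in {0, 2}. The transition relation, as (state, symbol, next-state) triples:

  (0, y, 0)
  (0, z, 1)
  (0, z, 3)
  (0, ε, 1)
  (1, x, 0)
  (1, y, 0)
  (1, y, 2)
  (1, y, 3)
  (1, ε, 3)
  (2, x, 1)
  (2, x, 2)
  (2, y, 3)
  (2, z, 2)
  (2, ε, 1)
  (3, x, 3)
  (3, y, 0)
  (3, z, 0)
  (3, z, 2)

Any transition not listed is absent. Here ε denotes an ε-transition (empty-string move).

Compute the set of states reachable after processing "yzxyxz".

Start: ε-closure({0}) = {0, 1, 3}.
Read 'y': {0, 1, 3} → {0, 1, 2, 3}.
Read 'z': {0, 1, 2, 3} → {0, 1, 2, 3}.
Read 'x': {0, 1, 2, 3} → {0, 1, 2, 3}.
Read 'y': {0, 1, 2, 3} → {0, 1, 2, 3}.
Read 'x': {0, 1, 2, 3} → {0, 1, 2, 3}.
Read 'z': {0, 1, 2, 3} → {0, 1, 2, 3}.

{0, 1, 2, 3}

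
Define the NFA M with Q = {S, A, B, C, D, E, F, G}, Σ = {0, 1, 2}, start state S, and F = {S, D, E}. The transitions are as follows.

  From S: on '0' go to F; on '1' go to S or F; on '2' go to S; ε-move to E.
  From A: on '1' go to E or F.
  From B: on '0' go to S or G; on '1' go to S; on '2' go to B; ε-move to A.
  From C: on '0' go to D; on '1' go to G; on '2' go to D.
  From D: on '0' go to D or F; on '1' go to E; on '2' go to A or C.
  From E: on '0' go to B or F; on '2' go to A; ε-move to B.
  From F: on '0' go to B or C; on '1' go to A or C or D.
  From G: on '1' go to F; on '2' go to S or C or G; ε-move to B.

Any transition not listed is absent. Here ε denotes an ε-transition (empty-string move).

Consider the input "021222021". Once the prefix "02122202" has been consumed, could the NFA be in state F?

No

Start: ε-closure({S}) = {S, A, B, E}.
Read '0': {S, A, B, E} → {S, A, B, E, F, G}.
Read '2': {S, A, B, E, F, G} → {S, A, B, C, E, G}.
Read '1': {S, A, B, C, E, G} → {S, A, B, E, F, G}.
Read '2': {S, A, B, E, F, G} → {S, A, B, C, E, G}.
Read '2': {S, A, B, C, E, G} → {S, A, B, C, D, E, G}.
Read '2': {S, A, B, C, D, E, G} → {S, A, B, C, D, E, G}.
Read '0': {S, A, B, C, D, E, G} → {S, A, B, D, E, F, G}.
Read '2': {S, A, B, D, E, F, G} → {S, A, B, C, E, G}.
State F is not in {S, A, B, C, E, G}.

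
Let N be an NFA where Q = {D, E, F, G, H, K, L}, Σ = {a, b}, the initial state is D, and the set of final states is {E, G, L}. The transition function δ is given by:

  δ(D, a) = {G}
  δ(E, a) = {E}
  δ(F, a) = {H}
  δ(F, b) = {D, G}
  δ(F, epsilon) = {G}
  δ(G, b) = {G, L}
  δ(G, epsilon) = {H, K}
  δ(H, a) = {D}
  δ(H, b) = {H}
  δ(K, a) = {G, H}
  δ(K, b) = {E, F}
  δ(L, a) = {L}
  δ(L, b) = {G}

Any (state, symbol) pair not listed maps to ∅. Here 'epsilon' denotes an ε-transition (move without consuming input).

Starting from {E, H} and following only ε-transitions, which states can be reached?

{E, H}

Begin with {E, H}.
No ε-moves leave this set, so the closure equals the set itself.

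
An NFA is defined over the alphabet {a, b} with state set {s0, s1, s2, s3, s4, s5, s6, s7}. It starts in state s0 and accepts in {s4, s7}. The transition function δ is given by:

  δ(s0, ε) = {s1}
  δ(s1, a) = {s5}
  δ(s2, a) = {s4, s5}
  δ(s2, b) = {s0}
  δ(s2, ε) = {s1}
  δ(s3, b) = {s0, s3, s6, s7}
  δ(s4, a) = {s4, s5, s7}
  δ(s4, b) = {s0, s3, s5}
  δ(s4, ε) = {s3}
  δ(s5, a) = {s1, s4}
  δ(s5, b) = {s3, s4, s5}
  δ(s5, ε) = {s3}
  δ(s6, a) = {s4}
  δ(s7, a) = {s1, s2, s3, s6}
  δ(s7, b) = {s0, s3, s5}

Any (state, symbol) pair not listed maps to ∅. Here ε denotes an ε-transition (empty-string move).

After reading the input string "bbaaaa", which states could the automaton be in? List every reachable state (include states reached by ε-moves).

Start: ε-closure({s0}) = {s0, s1}.
Read 'b': {s0, s1} → ∅.
The set is empty and remains empty for the remaining 5 symbols.

∅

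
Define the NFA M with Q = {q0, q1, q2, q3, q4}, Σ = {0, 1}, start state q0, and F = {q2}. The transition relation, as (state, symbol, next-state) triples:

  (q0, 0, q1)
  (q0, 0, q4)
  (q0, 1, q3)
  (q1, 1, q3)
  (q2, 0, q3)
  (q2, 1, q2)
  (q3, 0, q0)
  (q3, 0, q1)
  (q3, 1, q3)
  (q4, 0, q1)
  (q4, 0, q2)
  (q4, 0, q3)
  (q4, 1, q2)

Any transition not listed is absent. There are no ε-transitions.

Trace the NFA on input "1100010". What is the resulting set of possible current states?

Start in {q0}.
Read '1': {q0} → {q3}.
Read '1': {q3} → {q3}.
Read '0': {q3} → {q0, q1}.
Read '0': {q0, q1} → {q1, q4}.
Read '0': {q1, q4} → {q1, q2, q3}.
Read '1': {q1, q2, q3} → {q2, q3}.
Read '0': {q2, q3} → {q0, q1, q3}.

{q0, q1, q3}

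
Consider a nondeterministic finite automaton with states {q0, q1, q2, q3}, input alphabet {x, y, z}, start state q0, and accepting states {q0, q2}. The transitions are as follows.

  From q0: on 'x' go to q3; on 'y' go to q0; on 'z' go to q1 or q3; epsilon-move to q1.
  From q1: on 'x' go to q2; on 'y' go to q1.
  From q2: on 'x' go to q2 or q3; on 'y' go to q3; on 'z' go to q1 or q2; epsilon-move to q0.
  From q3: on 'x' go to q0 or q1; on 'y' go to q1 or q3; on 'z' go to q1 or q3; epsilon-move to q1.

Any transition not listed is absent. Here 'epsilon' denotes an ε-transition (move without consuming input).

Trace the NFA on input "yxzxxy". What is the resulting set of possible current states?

Start: ε-closure({q0}) = {q0, q1}.
Read 'y': {q0, q1} → {q0, q1}.
Read 'x': {q0, q1} → {q0, q1, q2, q3}.
Read 'z': {q0, q1, q2, q3} → {q0, q1, q2, q3}.
Read 'x': {q0, q1, q2, q3} → {q0, q1, q2, q3}.
Read 'x': {q0, q1, q2, q3} → {q0, q1, q2, q3}.
Read 'y': {q0, q1, q2, q3} → {q0, q1, q3}.

{q0, q1, q3}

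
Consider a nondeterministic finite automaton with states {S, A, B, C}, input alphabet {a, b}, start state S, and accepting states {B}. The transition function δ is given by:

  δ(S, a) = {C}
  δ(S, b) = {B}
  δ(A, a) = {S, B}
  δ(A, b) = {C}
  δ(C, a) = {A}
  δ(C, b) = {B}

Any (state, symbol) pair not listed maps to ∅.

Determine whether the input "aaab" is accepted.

Start in {S}.
Read 'a': {S} → {C}.
Read 'a': {C} → {A}.
Read 'a': {A} → {S, B}.
Read 'b': {S, B} → {B}.
The final set {B} contains the accepting state B.

Yes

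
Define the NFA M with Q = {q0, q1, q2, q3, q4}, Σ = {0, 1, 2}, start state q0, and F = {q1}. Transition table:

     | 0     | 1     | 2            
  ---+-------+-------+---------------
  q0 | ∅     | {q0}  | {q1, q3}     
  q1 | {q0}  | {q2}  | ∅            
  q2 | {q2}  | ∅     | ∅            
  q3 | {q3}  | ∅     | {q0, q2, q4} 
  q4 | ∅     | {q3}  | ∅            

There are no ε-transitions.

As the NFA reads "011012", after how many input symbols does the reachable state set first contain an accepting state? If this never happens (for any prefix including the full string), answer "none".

Start in {q0}.
Read '0': q0→∅; now ∅.
The set is empty and remains empty for the remaining 5 symbols.
No reachable set along the way intersects F.

none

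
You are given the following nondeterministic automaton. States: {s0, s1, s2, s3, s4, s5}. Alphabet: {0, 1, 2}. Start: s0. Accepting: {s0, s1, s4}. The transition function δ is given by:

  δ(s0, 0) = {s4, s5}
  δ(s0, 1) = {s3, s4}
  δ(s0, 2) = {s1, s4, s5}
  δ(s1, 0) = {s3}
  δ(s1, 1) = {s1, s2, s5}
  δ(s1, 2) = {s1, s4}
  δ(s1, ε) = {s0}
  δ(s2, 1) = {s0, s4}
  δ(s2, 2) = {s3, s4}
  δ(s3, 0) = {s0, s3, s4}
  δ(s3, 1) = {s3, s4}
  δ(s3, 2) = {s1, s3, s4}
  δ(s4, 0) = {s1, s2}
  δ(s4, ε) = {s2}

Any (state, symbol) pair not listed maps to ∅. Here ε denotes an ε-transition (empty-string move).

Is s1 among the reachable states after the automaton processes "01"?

Start in {s0}.
Read '0': s0→{s4, s5}; union {s4, s5}; ε-closure = {s2, s4, s5}.
Read '1': s2→{s0, s4}, s4→∅, s5→∅; union {s0, s4}; ε-closure = {s0, s2, s4}.
State s1 is not in {s0, s2, s4}.

No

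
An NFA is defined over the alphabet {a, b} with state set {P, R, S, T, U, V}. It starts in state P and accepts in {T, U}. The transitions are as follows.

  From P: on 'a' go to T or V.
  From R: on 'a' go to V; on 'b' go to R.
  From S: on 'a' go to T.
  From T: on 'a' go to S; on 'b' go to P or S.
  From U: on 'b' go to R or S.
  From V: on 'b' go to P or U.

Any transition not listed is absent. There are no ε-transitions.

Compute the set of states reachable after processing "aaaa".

Start in {P}.
Read 'a': P→{T, V}; now {T, V}.
Read 'a': T→{S}, V→∅; now {S}.
Read 'a': S→{T}; now {T}.
Read 'a': T→{S}; now {S}.

{S}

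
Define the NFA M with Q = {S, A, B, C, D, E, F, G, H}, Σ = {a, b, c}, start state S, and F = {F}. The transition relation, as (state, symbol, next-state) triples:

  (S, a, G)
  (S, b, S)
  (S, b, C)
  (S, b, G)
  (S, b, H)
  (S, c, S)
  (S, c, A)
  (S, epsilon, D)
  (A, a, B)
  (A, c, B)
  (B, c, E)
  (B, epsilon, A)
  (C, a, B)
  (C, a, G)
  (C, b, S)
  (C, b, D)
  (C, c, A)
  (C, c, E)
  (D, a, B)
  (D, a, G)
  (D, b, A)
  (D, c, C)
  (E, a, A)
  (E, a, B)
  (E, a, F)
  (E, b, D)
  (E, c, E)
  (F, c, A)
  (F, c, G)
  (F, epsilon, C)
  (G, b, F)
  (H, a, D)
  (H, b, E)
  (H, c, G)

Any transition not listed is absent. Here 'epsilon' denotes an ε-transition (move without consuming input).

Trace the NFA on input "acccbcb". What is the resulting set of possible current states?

Start: ε-closure({S}) = {S, D}.
Read 'a': S→{G}, D→{B, G}; union {B, G}; ε-closure = {A, B, G}.
Read 'c': A→{B}, B→{E}, G→∅; union {B, E}; ε-closure = {A, B, E}.
Read 'c': A→{B}, B→{E}, E→{E}; union {B, E}; ε-closure = {A, B, E}.
Read 'c': A→{B}, B→{E}, E→{E}; union {B, E}; ε-closure = {A, B, E}.
Read 'b': A→∅, B→∅, E→{D}; now {D}.
Read 'c': D→{C}; now {C}.
Read 'b': C→{S, D}; now {S, D}.

{S, D}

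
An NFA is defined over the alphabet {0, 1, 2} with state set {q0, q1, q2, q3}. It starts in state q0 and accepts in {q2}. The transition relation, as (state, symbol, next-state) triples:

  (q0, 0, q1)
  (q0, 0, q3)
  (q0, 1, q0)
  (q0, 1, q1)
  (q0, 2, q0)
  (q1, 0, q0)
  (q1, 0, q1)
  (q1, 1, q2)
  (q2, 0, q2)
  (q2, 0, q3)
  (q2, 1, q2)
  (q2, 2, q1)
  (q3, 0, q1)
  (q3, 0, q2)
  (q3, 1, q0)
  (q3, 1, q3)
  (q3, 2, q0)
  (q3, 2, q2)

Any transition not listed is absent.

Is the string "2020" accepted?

Yes

Start in {q0}.
Read '2': q0→{q0}; now {q0}.
Read '0': q0→{q1, q3}; now {q1, q3}.
Read '2': q1→∅, q3→{q0, q2}; now {q0, q2}.
Read '0': q0→{q1, q3}, q2→{q2, q3}; now {q1, q2, q3}.
The final set {q1, q2, q3} contains the accepting state q2.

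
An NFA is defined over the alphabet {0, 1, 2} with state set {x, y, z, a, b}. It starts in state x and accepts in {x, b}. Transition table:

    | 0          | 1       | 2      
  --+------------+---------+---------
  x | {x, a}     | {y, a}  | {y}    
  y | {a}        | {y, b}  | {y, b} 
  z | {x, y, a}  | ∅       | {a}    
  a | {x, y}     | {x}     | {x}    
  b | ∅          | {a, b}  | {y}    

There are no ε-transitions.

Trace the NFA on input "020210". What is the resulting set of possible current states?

Start in {x}.
Read '0': x→{x, a}; now {x, a}.
Read '2': x→{y}, a→{x}; now {x, y}.
Read '0': x→{x, a}, y→{a}; now {x, a}.
Read '2': x→{y}, a→{x}; now {x, y}.
Read '1': x→{y, a}, y→{y, b}; now {y, a, b}.
Read '0': y→{a}, a→{x, y}, b→∅; now {x, y, a}.

{x, y, a}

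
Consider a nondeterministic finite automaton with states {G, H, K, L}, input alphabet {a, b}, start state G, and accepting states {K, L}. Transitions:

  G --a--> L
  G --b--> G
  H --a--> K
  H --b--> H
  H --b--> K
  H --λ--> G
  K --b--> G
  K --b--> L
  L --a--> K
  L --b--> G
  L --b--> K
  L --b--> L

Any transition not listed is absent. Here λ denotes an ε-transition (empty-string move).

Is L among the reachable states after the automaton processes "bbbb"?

No

Start in {G}.
Read 'b': G→{G}; now {G}.
Read 'b': G→{G}; now {G}.
Read 'b': G→{G}; now {G}.
Read 'b': G→{G}; now {G}.
State L is not in {G}.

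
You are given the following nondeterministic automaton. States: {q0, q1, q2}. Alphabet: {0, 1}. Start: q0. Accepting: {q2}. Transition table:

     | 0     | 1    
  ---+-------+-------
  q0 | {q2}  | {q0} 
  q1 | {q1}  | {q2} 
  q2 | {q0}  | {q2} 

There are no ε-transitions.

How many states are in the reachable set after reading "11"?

1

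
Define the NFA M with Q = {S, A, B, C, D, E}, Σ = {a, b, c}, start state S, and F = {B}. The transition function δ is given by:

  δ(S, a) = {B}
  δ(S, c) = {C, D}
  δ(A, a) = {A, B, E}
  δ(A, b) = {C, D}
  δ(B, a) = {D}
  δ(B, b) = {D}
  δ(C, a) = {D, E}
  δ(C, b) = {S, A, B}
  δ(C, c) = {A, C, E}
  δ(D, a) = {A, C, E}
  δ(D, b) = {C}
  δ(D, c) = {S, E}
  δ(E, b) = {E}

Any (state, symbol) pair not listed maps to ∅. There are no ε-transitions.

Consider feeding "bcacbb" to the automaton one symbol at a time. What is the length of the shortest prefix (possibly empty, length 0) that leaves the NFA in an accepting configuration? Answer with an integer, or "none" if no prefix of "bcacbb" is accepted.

none

Start in {S}.
Read 'b': S→∅; now ∅.
The set is empty and remains empty for the remaining 5 symbols.
No reachable set along the way intersects F.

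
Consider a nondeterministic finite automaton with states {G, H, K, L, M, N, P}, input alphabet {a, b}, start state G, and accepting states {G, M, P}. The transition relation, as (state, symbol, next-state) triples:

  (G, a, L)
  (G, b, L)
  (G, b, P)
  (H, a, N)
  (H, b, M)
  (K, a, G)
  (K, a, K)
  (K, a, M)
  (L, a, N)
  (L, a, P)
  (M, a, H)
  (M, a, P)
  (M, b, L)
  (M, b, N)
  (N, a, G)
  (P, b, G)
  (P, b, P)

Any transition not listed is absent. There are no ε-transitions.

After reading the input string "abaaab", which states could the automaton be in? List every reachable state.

∅

Start in {G}.
Read 'a': G→{L}; now {L}.
Read 'b': L→∅; now ∅.
The set is empty and remains empty for the remaining 4 symbols.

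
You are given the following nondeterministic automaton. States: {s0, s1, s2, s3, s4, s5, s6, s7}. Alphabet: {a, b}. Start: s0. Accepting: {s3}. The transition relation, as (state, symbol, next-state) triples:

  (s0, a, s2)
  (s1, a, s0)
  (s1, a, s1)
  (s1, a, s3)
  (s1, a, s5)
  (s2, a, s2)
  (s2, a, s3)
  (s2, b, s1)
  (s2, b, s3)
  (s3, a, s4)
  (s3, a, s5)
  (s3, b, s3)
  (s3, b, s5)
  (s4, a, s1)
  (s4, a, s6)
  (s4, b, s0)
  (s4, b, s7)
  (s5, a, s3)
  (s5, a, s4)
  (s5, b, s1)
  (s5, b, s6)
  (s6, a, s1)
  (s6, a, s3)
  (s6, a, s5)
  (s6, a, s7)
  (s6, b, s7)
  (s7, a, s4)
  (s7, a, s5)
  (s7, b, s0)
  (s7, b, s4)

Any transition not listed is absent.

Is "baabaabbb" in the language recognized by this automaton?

Start in {s0}.
Read 'b': {s0} → ∅.
The set is empty and remains empty for the remaining 8 symbols.
The final set ∅ contains no accepting state.

No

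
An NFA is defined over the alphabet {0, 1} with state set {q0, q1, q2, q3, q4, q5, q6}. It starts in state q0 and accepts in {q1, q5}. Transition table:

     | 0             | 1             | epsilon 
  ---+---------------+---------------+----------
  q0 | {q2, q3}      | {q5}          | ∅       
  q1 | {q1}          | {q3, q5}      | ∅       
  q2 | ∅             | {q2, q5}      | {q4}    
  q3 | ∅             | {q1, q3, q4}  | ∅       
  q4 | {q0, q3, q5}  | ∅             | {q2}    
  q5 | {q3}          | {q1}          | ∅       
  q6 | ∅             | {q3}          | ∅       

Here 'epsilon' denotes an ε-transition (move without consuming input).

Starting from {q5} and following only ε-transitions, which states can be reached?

Begin with {q5}.
No ε-moves leave this set, so the closure equals the set itself.

{q5}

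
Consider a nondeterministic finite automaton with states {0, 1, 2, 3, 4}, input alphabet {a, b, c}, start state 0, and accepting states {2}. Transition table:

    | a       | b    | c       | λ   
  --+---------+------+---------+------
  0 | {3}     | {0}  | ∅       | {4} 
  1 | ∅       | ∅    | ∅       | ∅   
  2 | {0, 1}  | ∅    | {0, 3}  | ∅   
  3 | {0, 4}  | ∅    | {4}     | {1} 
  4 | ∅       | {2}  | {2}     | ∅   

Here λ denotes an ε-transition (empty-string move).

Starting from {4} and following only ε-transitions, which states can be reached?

{4}

Begin with {4}.
No ε-moves leave this set, so the closure equals the set itself.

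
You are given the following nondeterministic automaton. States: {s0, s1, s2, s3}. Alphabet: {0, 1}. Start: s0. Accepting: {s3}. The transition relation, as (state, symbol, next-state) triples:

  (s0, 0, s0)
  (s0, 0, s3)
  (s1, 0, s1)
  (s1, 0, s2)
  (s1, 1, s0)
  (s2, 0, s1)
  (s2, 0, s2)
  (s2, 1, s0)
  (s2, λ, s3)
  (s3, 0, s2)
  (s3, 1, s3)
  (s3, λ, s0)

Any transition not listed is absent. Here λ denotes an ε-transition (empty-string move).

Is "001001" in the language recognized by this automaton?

Start in {s0}.
Read '0': {s0} → {s0, s3}.
Read '0': {s0, s3} → {s0, s2, s3}.
Read '1': {s0, s2, s3} → {s0, s3}.
Read '0': {s0, s3} → {s0, s2, s3}.
Read '0': {s0, s2, s3} → {s0, s1, s2, s3}.
Read '1': {s0, s1, s2, s3} → {s0, s3}.
The final set {s0, s3} contains the accepting state s3.

Yes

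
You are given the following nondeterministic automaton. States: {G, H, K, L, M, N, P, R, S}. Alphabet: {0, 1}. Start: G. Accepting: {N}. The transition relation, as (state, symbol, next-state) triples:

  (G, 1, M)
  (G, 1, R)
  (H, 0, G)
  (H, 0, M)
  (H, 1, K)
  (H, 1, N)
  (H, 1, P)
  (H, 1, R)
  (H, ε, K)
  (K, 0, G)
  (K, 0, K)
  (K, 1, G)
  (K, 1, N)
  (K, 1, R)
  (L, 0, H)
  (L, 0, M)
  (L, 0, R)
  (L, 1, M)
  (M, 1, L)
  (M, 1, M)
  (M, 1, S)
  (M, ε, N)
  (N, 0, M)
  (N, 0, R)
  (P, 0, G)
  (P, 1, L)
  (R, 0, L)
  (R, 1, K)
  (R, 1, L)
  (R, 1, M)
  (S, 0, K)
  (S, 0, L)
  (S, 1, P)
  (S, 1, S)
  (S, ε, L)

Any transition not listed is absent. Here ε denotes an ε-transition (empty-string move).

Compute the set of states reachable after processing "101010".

Start in {G}.
Read '1': {G} → {M, N, R}.
Read '0': {M, N, R} → {L, M, N, R}.
Read '1': {L, M, N, R} → {K, L, M, N, S}.
Read '0': {K, L, M, N, S} → {G, H, K, L, M, N, R}.
Read '1': {G, H, K, L, M, N, R} → {G, K, L, M, N, P, R, S}.
Read '0': {G, K, L, M, N, P, R, S} → {G, H, K, L, M, N, R}.

{G, H, K, L, M, N, R}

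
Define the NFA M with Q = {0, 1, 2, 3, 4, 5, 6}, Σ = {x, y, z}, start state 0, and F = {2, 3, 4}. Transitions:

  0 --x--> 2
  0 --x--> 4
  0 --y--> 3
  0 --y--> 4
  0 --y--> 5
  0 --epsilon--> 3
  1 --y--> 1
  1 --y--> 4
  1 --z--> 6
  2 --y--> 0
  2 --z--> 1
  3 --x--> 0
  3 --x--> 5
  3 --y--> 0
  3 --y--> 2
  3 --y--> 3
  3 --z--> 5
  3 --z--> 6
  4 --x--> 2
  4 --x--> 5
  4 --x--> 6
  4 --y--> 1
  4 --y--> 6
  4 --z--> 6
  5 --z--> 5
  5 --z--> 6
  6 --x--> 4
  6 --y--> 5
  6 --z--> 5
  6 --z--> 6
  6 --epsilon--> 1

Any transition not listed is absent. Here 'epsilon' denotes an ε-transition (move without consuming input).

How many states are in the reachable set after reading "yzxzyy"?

Start: ε-closure({0}) = {0, 3}.
Read 'y': 0→{3, 4, 5}, 3→{0, 2, 3}; now {0, 2, 3, 4, 5}.
Read 'z': 0→∅, 2→{1}, 3→{5, 6}, 4→{6}, 5→{5, 6}; now {1, 5, 6}.
Read 'x': 1→∅, 5→∅, 6→{4}; now {4}.
Read 'z': 4→{6}; union {6}; ε-closure = {1, 6}.
Read 'y': 1→{1, 4}, 6→{5}; now {1, 4, 5}.
Read 'y': 1→{1, 4}, 4→{1, 6}, 5→∅; now {1, 4, 6}.
That set has 3 states.

3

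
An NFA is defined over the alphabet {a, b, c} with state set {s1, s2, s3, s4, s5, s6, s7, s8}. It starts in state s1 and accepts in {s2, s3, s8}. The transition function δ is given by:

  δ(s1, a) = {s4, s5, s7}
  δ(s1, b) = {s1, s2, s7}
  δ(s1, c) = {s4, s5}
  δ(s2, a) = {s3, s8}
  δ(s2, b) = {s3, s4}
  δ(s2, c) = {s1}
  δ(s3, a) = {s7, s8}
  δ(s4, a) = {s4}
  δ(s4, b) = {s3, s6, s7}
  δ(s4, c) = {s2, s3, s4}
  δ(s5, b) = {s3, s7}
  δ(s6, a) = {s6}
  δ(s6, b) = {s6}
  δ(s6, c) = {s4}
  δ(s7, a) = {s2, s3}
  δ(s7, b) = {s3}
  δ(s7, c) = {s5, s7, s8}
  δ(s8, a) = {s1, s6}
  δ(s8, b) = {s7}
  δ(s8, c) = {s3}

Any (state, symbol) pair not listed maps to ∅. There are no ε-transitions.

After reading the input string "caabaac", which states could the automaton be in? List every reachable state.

{s1, s3, s4, s5, s7, s8}

Start in {s1}.
Read 'c': s1→{s4, s5}; now {s4, s5}.
Read 'a': s4→{s4}, s5→∅; now {s4}.
Read 'a': s4→{s4}; now {s4}.
Read 'b': s4→{s3, s6, s7}; now {s3, s6, s7}.
Read 'a': s3→{s7, s8}, s6→{s6}, s7→{s2, s3}; now {s2, s3, s6, s7, s8}.
Read 'a': s2→{s3, s8}, s3→{s7, s8}, s6→{s6}, s7→{s2, s3}, s8→{s1, s6}; now {s1, s2, s3, s6, s7, s8}.
Read 'c': s1→{s4, s5}, s2→{s1}, s3→∅, s6→{s4}, s7→{s5, s7, s8}, s8→{s3}; now {s1, s3, s4, s5, s7, s8}.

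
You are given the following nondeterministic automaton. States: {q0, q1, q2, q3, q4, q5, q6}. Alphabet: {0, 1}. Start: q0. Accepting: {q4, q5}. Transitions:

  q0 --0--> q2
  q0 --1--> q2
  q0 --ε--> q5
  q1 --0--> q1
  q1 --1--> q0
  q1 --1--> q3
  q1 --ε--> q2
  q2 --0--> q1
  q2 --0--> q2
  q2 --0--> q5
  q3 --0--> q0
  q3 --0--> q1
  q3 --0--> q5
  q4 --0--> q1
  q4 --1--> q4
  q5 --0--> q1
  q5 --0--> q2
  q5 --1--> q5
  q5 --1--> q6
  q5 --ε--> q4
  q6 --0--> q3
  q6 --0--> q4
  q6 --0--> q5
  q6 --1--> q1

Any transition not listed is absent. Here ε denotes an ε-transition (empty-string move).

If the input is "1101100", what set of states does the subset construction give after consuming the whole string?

Start: ε-closure({q0}) = {q0, q4, q5}.
Read '1': q0→{q2}, q4→{q4}, q5→{q5, q6}; now {q2, q4, q5, q6}.
Read '1': q2→∅, q4→{q4}, q5→{q5, q6}, q6→{q1}; union {q1, q4, q5, q6}; ε-closure = {q1, q2, q4, q5, q6}.
Read '0': q1→{q1}, q2→{q1, q2, q5}, q4→{q1}, q5→{q1, q2}, q6→{q3, q4, q5}; now {q1, q2, q3, q4, q5}.
Read '1': q1→{q0, q3}, q2→∅, q3→∅, q4→{q4}, q5→{q5, q6}; now {q0, q3, q4, q5, q6}.
Read '1': q0→{q2}, q3→∅, q4→{q4}, q5→{q5, q6}, q6→{q1}; now {q1, q2, q4, q5, q6}.
Read '0': q1→{q1}, q2→{q1, q2, q5}, q4→{q1}, q5→{q1, q2}, q6→{q3, q4, q5}; now {q1, q2, q3, q4, q5}.
Read '0': q1→{q1}, q2→{q1, q2, q5}, q3→{q0, q1, q5}, q4→{q1}, q5→{q1, q2}; union {q0, q1, q2, q5}; ε-closure = {q0, q1, q2, q4, q5}.

{q0, q1, q2, q4, q5}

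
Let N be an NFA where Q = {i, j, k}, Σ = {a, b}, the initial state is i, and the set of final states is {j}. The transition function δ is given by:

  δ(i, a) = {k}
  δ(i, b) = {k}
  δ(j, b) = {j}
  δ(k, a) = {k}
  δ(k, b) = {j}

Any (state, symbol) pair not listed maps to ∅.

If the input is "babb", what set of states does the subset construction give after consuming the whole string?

{j}

Start in {i}.
Read 'b': i→{k}; now {k}.
Read 'a': k→{k}; now {k}.
Read 'b': k→{j}; now {j}.
Read 'b': j→{j}; now {j}.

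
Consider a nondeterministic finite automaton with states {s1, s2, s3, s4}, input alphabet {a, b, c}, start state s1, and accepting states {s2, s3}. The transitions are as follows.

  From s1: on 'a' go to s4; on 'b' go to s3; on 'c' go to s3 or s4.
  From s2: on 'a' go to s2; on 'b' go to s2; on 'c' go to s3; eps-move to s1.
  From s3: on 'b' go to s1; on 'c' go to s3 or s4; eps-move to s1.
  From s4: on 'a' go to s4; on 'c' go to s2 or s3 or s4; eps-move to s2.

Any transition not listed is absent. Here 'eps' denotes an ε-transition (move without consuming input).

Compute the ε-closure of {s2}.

{s1, s2}

Begin with {s2}.
ε-move s2 → s1; add s1.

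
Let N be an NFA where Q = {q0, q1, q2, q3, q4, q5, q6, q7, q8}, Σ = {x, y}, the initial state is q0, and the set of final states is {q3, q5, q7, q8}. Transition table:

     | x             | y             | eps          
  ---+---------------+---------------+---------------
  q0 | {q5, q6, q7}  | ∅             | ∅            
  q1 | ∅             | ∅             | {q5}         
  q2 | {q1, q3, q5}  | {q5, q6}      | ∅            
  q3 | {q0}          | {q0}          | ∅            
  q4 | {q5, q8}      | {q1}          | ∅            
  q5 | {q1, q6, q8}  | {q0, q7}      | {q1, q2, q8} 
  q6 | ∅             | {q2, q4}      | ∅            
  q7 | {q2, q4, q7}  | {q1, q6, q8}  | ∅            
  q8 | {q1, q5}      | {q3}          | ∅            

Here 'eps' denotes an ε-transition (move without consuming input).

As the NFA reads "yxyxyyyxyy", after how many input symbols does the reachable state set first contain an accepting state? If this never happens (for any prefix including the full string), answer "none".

Start in {q0}.
Read 'y': q0→∅; now ∅.
The set is empty and remains empty for the remaining 9 symbols.
No reachable set along the way intersects F.

none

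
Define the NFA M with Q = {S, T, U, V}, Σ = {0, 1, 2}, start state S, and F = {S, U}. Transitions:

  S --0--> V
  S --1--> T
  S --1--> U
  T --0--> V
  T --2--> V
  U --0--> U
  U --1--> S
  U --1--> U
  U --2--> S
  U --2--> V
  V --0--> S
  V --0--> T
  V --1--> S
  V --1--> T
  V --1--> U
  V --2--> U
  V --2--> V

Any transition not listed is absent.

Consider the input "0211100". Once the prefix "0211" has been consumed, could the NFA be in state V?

Start in {S}.
Read '0': {S} → {V}.
Read '2': {V} → {U, V}.
Read '1': {U, V} → {S, T, U}.
Read '1': {S, T, U} → {S, T, U}.
State V is not in {S, T, U}.

No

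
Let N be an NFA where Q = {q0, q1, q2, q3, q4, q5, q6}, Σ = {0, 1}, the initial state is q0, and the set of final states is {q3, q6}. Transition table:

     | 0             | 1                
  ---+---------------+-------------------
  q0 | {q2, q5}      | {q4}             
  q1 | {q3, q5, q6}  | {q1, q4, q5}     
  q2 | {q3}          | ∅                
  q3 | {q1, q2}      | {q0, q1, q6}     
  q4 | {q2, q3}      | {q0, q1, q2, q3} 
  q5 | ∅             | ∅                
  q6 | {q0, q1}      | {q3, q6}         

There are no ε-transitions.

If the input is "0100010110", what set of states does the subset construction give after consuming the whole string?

∅

Start in {q0}.
Read '0': q0→{q2, q5}; now {q2, q5}.
Read '1': q2→∅, q5→∅; now ∅.
The set is empty and remains empty for the remaining 8 symbols.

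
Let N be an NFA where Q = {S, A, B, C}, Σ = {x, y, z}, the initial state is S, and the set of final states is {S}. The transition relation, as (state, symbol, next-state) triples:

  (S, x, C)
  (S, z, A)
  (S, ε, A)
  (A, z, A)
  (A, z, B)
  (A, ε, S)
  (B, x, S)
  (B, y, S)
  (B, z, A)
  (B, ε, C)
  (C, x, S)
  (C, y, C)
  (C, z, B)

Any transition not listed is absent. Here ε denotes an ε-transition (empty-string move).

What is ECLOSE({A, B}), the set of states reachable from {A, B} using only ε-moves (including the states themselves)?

{S, A, B, C}

Begin with {A, B}.
ε-move A → S; add S.
ε-move B → C; add C.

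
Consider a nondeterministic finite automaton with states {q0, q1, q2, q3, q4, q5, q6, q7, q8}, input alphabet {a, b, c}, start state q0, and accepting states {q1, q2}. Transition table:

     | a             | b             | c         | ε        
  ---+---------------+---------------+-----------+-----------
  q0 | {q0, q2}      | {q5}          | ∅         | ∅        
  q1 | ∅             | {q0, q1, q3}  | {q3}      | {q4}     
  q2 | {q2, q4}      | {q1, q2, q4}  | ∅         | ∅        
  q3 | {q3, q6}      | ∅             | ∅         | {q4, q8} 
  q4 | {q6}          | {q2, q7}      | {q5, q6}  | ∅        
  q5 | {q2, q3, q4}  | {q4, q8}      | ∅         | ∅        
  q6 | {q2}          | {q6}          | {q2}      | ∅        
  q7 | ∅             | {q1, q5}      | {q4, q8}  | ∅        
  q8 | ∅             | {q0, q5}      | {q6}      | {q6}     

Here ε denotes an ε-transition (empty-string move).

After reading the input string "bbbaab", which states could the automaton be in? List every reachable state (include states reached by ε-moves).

Start in {q0}.
Read 'b': {q0} → {q5}.
Read 'b': {q5} → {q4, q6, q8}.
Read 'b': {q4, q6, q8} → {q0, q2, q5, q6, q7}.
Read 'a': {q0, q2, q5, q6, q7} → {q0, q2, q3, q4, q6, q8}.
Read 'a': {q0, q2, q3, q4, q6, q8} → {q0, q2, q3, q4, q6, q8}.
Read 'b': {q0, q2, q3, q4, q6, q8} → {q0, q1, q2, q4, q5, q6, q7}.

{q0, q1, q2, q4, q5, q6, q7}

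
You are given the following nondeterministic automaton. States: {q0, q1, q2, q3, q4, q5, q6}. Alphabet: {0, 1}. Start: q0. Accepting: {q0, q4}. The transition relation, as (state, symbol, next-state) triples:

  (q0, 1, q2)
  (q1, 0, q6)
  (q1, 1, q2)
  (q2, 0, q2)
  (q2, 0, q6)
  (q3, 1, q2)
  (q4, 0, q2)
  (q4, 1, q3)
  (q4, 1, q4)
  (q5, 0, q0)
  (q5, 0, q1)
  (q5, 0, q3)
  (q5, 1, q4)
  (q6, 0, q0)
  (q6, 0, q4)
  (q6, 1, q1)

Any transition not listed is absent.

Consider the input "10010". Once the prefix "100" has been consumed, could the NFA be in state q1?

No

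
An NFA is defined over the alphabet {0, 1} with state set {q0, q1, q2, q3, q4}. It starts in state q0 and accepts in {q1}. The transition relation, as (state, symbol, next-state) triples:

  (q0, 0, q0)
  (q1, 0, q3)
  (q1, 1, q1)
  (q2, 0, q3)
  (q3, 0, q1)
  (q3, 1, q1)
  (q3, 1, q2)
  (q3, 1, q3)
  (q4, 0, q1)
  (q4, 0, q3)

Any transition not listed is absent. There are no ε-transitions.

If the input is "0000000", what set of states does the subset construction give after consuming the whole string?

{q0}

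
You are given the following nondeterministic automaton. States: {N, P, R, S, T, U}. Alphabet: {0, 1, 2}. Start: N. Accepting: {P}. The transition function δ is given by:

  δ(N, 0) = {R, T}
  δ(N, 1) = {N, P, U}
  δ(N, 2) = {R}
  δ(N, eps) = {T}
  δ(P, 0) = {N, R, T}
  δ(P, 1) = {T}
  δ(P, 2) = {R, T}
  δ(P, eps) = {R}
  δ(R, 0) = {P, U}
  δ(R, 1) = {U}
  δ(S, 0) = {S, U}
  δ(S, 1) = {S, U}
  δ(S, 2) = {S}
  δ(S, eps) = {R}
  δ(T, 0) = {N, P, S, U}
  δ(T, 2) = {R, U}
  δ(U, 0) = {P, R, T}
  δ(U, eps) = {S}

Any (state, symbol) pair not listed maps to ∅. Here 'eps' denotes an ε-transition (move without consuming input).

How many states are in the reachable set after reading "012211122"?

Start: ε-closure({N}) = {N, T}.
Read '0': N→{R, T}, T→{N, P, S, U}; now {N, P, R, S, T, U}.
Read '1': N→{N, P, U}, P→{T}, R→{U}, S→{S, U}, T→∅, U→∅; union {N, P, S, T, U}; ε-closure = {N, P, R, S, T, U}.
Read '2': N→{R}, P→{R, T}, R→∅, S→{S}, T→{R, U}, U→∅; now {R, S, T, U}.
Read '2': R→∅, S→{S}, T→{R, U}, U→∅; now {R, S, U}.
Read '1': R→{U}, S→{S, U}, U→∅; union {S, U}; ε-closure = {R, S, U}.
Read '1': R→{U}, S→{S, U}, U→∅; union {S, U}; ε-closure = {R, S, U}.
Read '1': R→{U}, S→{S, U}, U→∅; union {S, U}; ε-closure = {R, S, U}.
Read '2': R→∅, S→{S}, U→∅; union {S}; ε-closure = {R, S}.
Read '2': R→∅, S→{S}; union {S}; ε-closure = {R, S}.
That set has 2 states.

2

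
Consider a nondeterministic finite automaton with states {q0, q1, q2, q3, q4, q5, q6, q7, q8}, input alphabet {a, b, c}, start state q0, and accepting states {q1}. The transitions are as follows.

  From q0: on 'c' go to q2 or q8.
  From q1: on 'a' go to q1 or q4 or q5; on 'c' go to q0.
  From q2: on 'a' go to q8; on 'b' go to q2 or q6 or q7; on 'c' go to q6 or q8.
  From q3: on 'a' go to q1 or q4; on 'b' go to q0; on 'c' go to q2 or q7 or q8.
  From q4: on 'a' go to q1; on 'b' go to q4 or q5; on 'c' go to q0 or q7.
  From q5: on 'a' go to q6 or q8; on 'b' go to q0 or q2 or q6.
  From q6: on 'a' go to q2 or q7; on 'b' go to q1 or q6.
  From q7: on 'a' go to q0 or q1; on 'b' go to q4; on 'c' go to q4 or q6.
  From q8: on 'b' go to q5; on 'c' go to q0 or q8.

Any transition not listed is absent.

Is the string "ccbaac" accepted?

Start in {q0}.
Read 'c': q0→{q2, q8}; now {q2, q8}.
Read 'c': q2→{q6, q8}, q8→{q0, q8}; now {q0, q6, q8}.
Read 'b': q0→∅, q6→{q1, q6}, q8→{q5}; now {q1, q5, q6}.
Read 'a': q1→{q1, q4, q5}, q5→{q6, q8}, q6→{q2, q7}; now {q1, q2, q4, q5, q6, q7, q8}.
Read 'a': q1→{q1, q4, q5}, q2→{q8}, q4→{q1}, q5→{q6, q8}, q6→{q2, q7}, q7→{q0, q1}, q8→∅; now {q0, q1, q2, q4, q5, q6, q7, q8}.
Read 'c': q0→{q2, q8}, q1→{q0}, q2→{q6, q8}, q4→{q0, q7}, q5→∅, q6→∅, q7→{q4, q6}, q8→{q0, q8}; now {q0, q2, q4, q6, q7, q8}.
The final set {q0, q2, q4, q6, q7, q8} contains no accepting state.

No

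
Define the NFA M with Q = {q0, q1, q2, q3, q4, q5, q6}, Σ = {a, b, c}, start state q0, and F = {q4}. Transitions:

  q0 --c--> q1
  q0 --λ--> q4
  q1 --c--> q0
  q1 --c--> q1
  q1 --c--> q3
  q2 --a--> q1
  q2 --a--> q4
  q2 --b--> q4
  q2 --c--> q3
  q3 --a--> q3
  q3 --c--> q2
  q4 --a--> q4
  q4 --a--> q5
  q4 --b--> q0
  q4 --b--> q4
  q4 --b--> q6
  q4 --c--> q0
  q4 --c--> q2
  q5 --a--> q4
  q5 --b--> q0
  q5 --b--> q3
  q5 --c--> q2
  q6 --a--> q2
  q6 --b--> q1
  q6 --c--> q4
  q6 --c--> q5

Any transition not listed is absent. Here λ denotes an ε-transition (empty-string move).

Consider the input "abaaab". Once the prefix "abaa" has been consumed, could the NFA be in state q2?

No

Start: ε-closure({q0}) = {q0, q4}.
Read 'a': {q0, q4} → {q4, q5}.
Read 'b': {q4, q5} → {q0, q3, q4, q6}.
Read 'a': {q0, q3, q4, q6} → {q2, q3, q4, q5}.
Read 'a': {q2, q3, q4, q5} → {q1, q3, q4, q5}.
State q2 is not in {q1, q3, q4, q5}.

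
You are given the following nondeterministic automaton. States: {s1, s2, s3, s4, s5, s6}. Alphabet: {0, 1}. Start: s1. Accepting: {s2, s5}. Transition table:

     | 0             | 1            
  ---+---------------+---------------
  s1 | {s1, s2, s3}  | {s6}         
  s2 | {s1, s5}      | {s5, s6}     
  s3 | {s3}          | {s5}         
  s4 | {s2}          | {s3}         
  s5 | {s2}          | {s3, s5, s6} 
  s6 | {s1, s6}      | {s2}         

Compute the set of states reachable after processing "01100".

Start in {s1}.
Read '0': s1→{s1, s2, s3}; now {s1, s2, s3}.
Read '1': s1→{s6}, s2→{s5, s6}, s3→{s5}; now {s5, s6}.
Read '1': s5→{s3, s5, s6}, s6→{s2}; now {s2, s3, s5, s6}.
Read '0': s2→{s1, s5}, s3→{s3}, s5→{s2}, s6→{s1, s6}; now {s1, s2, s3, s5, s6}.
Read '0': s1→{s1, s2, s3}, s2→{s1, s5}, s3→{s3}, s5→{s2}, s6→{s1, s6}; now {s1, s2, s3, s5, s6}.

{s1, s2, s3, s5, s6}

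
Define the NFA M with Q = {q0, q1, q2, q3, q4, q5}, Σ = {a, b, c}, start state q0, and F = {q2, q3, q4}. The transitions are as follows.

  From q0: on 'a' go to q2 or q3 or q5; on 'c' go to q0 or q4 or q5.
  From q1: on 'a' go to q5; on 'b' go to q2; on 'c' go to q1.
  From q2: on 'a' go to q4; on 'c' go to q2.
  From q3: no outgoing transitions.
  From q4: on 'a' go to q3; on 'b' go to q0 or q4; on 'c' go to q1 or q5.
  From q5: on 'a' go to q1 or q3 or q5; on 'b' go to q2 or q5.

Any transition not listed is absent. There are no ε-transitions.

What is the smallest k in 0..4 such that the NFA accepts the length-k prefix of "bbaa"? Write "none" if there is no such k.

Start in {q0}.
Read 'b': q0→∅; now ∅.
The set is empty and remains empty for the remaining 3 symbols.
No reachable set along the way intersects F.

none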